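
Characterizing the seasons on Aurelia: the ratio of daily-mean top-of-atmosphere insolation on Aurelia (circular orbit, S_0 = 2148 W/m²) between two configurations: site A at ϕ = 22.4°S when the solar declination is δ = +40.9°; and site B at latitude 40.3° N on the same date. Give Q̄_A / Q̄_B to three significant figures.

Q̄_A / Q̄_B ≈ 0.250

— Configuration A (ϕ=-22.4°):
cos h₀ = −tan(-22.4°) tan(+40.900°) = 0.3570, h₀ = 1.2057 rad.
Bracket: h₀ sin ϕ sin δ + cos ϕ cos δ sin h₀ = 1.2057×-0.38107×0.65474 + 0.92455×0.75585×0.93409 = -0.300824 + 0.652762 = 0.351938.
Q̄ = (S_0/π) × [bracket] = (2148/π) × 0.351938 = 240.63 W/m².
— Configuration B (ϕ=+40.3°):
cos h₀ = −tan(+40.3°) tan(+40.900°) = -0.7346, h₀ = 2.3959 rad.
Bracket: h₀ sin ϕ sin δ + cos ϕ cos δ sin h₀ = 2.3959×0.64679×0.65474 + 0.76267×0.75585×0.67849 = 1.014614 + 0.391125 = 1.405739.
Q̄ = (S_0/π) × [bracket] = (2148/π) × 1.405739 = 961.15 W/m².
Ratio Q̄_A / Q̄_B = 240.63 / 961.15 = 0.2504.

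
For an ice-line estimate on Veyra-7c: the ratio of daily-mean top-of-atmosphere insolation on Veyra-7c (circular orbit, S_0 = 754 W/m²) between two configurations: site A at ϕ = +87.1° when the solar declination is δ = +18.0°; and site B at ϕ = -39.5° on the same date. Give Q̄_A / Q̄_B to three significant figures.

Q̄_A / Q̄_B ≈ 2.15

— Configuration A (ϕ=+87.1°):
cos h₀ = −tan(+87.1°) tan(+18.000°) = -6.4140 ≤ −1 ⇒ polar day, h₀ = π.
Bracket: h₀ sin ϕ sin δ + cos ϕ cos δ sin h₀ = 3.1416×0.99872×0.30902 + 0.05059×0.95106×0.00000 = 0.969575 + 0.000000 = 0.969575.
Q̄ = (S_0/π) × [bracket] = (754/π) × 0.969575 = 232.70 W/m².
— Configuration B (ϕ=-39.5°):
cos h₀ = −tan(-39.5°) tan(+18.000°) = 0.2678, h₀ = 1.2996 rad.
Bracket: h₀ sin ϕ sin δ + cos ϕ cos δ sin h₀ = 1.2996×-0.63608×0.30902 + 0.77162×0.95106×0.96346 = -0.255451 + 0.707042 = 0.451591.
Q̄ = (S_0/π) × [bracket] = (754/π) × 0.451591 = 108.38 W/m².
Ratio Q̄_A / Q̄_B = 232.70 / 108.38 = 2.147.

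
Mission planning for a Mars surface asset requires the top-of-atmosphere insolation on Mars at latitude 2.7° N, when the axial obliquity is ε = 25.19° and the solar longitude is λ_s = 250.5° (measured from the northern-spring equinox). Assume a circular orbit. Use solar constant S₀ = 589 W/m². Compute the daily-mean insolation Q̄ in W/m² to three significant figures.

Q̄ ≈ 166 W/m²

Solar declination: sin δ = sin ε · sin λ_s = sin 25.19° × sin 250.5° = -0.40121, so δ = -23.654°.
cos H₀ = −tan(+2.7°) tan(-23.654°) = 0.0207, H₀ = 1.5501 rad.
Bracket: H₀ sin φ sin δ + cos φ cos δ sin H₀ = 1.5501×0.04711×-0.40121 + 0.99889×0.91599×0.99979 = -0.029298 + 0.914781 = 0.885483.
Q̄ = (S₀/π) × [bracket] = (589/π) × 0.885483 = 166.0 W/m².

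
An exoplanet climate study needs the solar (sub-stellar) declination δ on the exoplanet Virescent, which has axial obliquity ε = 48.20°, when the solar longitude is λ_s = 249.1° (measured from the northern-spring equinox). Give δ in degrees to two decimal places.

δ = -44.14°

sin δ = sin ε · sin λ_s = sin 48.20° × sin 249.1° = -0.696427.
δ = arcsin(-0.696427) = -44.14°.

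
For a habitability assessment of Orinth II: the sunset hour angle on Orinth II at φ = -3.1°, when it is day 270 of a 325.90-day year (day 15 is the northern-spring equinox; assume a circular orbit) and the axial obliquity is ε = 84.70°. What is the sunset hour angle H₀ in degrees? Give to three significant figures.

H₀ = 104°

Solar longitude: λ_s = 360° × (270 − 15)/325.90 = 281.681°.
sin δ = sin 84.70° × sin 281.681° = -0.97510, so δ = -77.188°.
cos H₀ = −tan φ · tan δ = −tan(-3.1°) × tan(-77.188°) = -0.2381, so H₀ = 1.8112 rad = 103.78°.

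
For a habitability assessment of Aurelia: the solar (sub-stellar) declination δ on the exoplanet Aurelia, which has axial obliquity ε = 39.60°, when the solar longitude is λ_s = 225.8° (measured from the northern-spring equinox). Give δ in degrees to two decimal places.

sin δ = sin ε · sin λ_s = sin 39.60° × sin 225.8° = -0.456976.
δ = arcsin(-0.456976) = -27.19°.

δ = -27.19°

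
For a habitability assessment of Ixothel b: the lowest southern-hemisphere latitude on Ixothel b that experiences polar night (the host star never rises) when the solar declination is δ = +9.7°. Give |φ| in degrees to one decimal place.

|φ| = 80.3°

Polar night requires cos H₀ = −tan φ tan δ ≥ 1, i.e. tan φ tan δ ≤ −1.
The boundary is |tan φ| · |tan δ| = 1, so |φ| = 90° − |δ| = 90° − 9.7° = 80.3° in the southern hemisphere.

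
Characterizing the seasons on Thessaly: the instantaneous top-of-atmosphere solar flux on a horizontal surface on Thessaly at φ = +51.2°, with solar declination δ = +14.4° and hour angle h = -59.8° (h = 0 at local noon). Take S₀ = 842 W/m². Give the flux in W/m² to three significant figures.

cos θ_z = sin φ sin δ + cos φ cos δ cos h = 0.193813 + 0.305292 = 0.499105.
Flux = S₀ · cos θ_z = 842 × 0.499105 = 420.2 W/m².

420 W/m²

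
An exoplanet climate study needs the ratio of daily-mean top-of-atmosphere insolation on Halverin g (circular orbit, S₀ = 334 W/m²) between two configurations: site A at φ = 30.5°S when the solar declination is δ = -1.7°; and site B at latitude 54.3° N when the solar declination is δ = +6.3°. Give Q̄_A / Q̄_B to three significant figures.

Q̄_A / Q̄_B ≈ 1.22

— Configuration A (φ=-30.5°):
cos H₀ = −tan(-30.5°) tan(-1.700°) = -0.0175, H₀ = 1.5883 rad.
Bracket: H₀ sin φ sin δ + cos φ cos δ sin H₀ = 1.5883×-0.50754×-0.02967 + 0.86163×0.99956×0.99985 = 0.023918 + 0.861122 = 0.885040.
Q̄ = (S₀/π) × [bracket] = (334/π) × 0.885040 = 94.093 W/m².
— Configuration B (φ=+54.3°):
cos H₀ = −tan(+54.3°) tan(+6.300°) = -0.1536, H₀ = 1.7250 rad.
Bracket: H₀ sin φ sin δ + cos φ cos δ sin H₀ = 1.7250×0.81208×0.10973 + 0.58354×0.99396×0.98813 = 0.153714 + 0.573131 = 0.726845.
Q̄ = (S₀/π) × [bracket] = (334/π) × 0.726845 = 77.275 W/m².
Ratio Q̄_A / Q̄_B = 94.093 / 77.275 = 1.218.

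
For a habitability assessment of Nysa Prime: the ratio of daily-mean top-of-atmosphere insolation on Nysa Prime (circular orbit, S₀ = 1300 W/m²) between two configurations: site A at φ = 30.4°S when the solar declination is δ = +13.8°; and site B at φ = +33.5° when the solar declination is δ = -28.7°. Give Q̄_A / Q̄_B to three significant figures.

— Configuration A (φ=-30.4°):
cos H₀ = −tan(-30.4°) tan(+13.800°) = 0.1441, H₀ = 1.4262 rad.
Bracket: H₀ sin φ sin δ + cos φ cos δ sin H₀ = 1.4262×-0.50603×0.23853 + 0.86251×0.97113×0.98956 = -0.172147 + 0.828865 = 0.656718.
Q̄ = (S₀/π) × [bracket] = (1300/π) × 0.656718 = 271.75 W/m².
— Configuration B (φ=+33.5°):
cos H₀ = −tan(+33.5°) tan(-28.700°) = 0.3624, H₀ = 1.2000 rad.
Bracket: H₀ sin φ sin δ + cos φ cos δ sin H₀ = 1.2000×0.55194×-0.48022 + 0.83389×0.87715×0.93203 = -0.318063 + 0.681730 = 0.363667.
Q̄ = (S₀/π) × [bracket] = (1300/π) × 0.363667 = 150.49 W/m².
Ratio Q̄_A / Q̄_B = 271.75 / 150.49 = 1.806.

Q̄_A / Q̄_B ≈ 1.81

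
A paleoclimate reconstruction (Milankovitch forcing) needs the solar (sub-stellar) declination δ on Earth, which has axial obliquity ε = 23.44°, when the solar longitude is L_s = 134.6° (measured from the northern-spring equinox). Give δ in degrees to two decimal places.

sin δ = sin ε · sin L_s = sin 23.44° × sin 134.6° = 0.283236.
δ = arcsin(0.283236) = +16.45°.

δ = +16.45°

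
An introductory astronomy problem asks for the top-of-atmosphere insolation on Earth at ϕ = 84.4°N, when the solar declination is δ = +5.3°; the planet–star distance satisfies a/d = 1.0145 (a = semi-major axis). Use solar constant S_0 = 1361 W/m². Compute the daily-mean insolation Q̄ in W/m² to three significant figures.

cos h₀ = −tan(+84.4°) tan(+5.300°) = -0.9461, h₀ = 2.8118 rad.
Bracket: h₀ sin ϕ sin δ + cos ϕ cos δ sin h₀ = 2.8118×0.99523×0.09237 + 0.09758×0.99572×0.32384 = 0.258487 + 0.031465 = 0.289952.
Inverse-square distance factor (a/d)² = 1.0145² = 1.029210.
Q̄ = (S_0/π) × 1.029210 × [bracket] = (1361/π) × 1.029210 × 0.289952 = 129.3 W/m².

Q̄ ≈ 129 W/m²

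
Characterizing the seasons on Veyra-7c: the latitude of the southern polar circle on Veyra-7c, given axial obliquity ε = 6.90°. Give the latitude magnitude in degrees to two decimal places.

The polar circle is the lowest latitude that experiences at least one full rotation of continuous darkness at the northern-summer solstice; it lies at |φ| = 90° − ε = 90° − 6.90° = 83.10°.

83.10°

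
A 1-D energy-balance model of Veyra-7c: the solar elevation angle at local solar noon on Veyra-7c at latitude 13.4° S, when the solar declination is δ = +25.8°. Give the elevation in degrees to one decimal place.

At local noon the hour angle is zero, so the zenith angle equals |φ − δ| = |-13.4° − (+25.800°)| = 39.200°.
Elevation = 90° − 39.200° = 50.8°.

50.8°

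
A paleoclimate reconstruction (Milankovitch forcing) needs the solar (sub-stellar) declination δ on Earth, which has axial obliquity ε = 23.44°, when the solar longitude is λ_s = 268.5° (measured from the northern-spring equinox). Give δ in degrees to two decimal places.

sin δ = sin ε · sin λ_s = sin 23.44° × sin 268.5° = -0.397652.
δ = arcsin(-0.397652) = -23.43°.

δ = -23.43°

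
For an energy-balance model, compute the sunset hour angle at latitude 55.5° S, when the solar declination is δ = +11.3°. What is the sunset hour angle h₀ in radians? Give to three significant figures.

cos h₀ = −tan ϕ · tan δ = −tan(-55.5°) × tan(+11.300°) = 0.2907, so h₀ = 1.2758 rad = 73.10°.

h₀ = 1.28 rad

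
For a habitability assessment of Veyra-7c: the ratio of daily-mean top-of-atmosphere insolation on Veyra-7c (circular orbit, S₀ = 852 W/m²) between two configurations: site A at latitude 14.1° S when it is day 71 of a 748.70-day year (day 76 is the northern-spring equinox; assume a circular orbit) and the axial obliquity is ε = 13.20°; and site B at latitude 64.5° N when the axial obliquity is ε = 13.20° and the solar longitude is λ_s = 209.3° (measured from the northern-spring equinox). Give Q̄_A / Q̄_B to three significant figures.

— Configuration A (φ=-14.1°):
Solar longitude: λ_s = 360° × (71 − 76)/748.70 = -2.404°, i.e. -2.404° + 360° = 357.596°.
sin δ = sin 13.20° × sin 357.596° = -0.00958, so δ = -0.549°.
cos H₀ = −tan(-14.1°) tan(-0.549°) = -0.0024, H₀ = 1.5732 rad.
Bracket: H₀ sin φ sin δ + cos φ cos δ sin H₀ = 1.5732×-0.24362×-0.00958 + 0.96987×0.99995×1.00000 = 0.003672 + 0.969822 = 0.973494.
Q̄ = (S₀/π) × [bracket] = (852/π) × 0.973494 = 264.01 W/m².
— Configuration B (φ=+64.5°):
Solar declination: sin δ = sin ε · sin λ_s = sin 13.20° × sin 209.3° = -0.11175, so δ = -6.416°.
cos H₀ = −tan(+64.5°) tan(-6.416°) = 0.2358, H₀ = 1.3328 rad.
Bracket: H₀ sin φ sin δ + cos φ cos δ sin H₀ = 1.3328×0.90259×-0.11175 + 0.43051×0.99374×0.97181 = -0.134432 + 0.415755 = 0.281323.
Q̄ = (S₀/π) × [bracket] = (852/π) × 0.281323 = 76.295 W/m².
Ratio Q̄_A / Q̄_B = 264.01 / 76.295 = 3.460.

Q̄_A / Q̄_B ≈ 3.46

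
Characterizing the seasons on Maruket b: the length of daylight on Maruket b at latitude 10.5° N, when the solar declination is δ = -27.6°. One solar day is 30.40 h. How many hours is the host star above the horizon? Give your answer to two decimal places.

14.26 h

cos h₀ = −tan ϕ · tan δ = −tan(+10.5°) × tan(-27.600°) = 0.0969, so h₀ = 1.4738 rad = 84.44°.
Daylight = 2h₀/(2π) × 30.40 h = (1.4738/π) × 30.40 = 14.26 h.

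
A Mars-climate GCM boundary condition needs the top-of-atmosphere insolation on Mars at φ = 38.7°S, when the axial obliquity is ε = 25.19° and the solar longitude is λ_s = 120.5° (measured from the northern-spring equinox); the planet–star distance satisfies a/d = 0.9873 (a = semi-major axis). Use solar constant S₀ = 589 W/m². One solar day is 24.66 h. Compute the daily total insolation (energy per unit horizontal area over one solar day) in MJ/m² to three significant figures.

6.53 MJ/m²

Solar declination: sin δ = sin ε · sin λ_s = sin 25.19° × sin 120.5° = 0.36673, so δ = +21.514°.
cos H₀ = −tan(-38.7°) tan(+21.514°) = 0.3158, H₀ = 1.2495 rad.
Bracket: H₀ sin φ sin δ + cos φ cos δ sin H₀ = 1.2495×-0.62524×0.36673 + 0.78043×0.93033×0.94882 = -0.286503 + 0.688898 = 0.402395.
Inverse-square distance factor (a/d)² = 0.9873² = 0.974761.
Q̄ = (S₀/π) × 0.974761 × [bracket] = (589/π) × 0.974761 × 0.402395 = 73.539 W/m².
Daily total = Q̄ × 24.66 h × 3600 s/h = 73.539 × 24.66 × 3600 / 10⁶ = 6.528 MJ/m².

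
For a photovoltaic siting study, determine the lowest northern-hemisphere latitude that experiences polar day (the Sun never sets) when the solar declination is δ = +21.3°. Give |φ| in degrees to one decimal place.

Polar day requires cos H₀ = −tan φ tan δ ≤ −1, i.e. tan φ tan δ ≥ 1.
The boundary is |tan φ| · |tan δ| = 1, so |φ| = 90° − |δ| = 90° − 21.3° = 68.7° in the northern hemisphere.

|φ| = 68.7°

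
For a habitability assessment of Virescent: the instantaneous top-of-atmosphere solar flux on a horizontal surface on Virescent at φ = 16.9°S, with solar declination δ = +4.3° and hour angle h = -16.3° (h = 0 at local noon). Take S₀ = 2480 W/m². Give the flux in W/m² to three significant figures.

2.22e+03 W/m²

cos θ_z = sin φ sin δ + cos φ cos δ cos h = -0.021796 + 0.915770 = 0.893974.
Flux = S₀ · cos θ_z = 2480 × 0.893974 = 2217 W/m².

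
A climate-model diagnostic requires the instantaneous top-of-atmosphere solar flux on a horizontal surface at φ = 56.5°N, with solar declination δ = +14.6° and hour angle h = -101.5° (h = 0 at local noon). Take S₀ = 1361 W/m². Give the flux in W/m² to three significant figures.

cos θ_z = sin φ sin δ + cos φ cos δ cos h = 0.210197 + -0.106485 = 0.103712.
Flux = S₀ · cos θ_z = 1361 × 0.103712 = 141.2 W/m².

141 W/m²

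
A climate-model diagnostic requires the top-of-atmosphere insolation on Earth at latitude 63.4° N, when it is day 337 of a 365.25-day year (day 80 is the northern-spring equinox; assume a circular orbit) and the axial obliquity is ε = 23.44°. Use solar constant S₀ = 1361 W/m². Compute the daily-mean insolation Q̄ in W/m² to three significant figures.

Q̄ ≈ 12.7 W/m²

Solar longitude: λ_s = 360° × (337 − 80)/365.25 = 253.306°.
sin δ = sin 23.44° × sin 253.306° = -0.38102, so δ = -22.397°.
cos H₀ = −tan(+63.4°) tan(-22.397°) = 0.8230, H₀ = 0.6042 rad.
Bracket: H₀ sin φ sin δ + cos φ cos δ sin H₀ = 0.6042×0.89415×-0.38102 + 0.44776×0.92457×0.56809 = -0.205844 + 0.235181 = 0.029337.
Q̄ = (S₀/π) × [bracket] = (1361/π) × 0.029337 = 12.71 W/m².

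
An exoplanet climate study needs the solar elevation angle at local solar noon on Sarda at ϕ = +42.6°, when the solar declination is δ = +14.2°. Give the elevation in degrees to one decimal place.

At local noon the hour angle is zero, so the zenith angle equals |ϕ − δ| = |+42.6° − (+14.200°)| = 28.400°.
Elevation = 90° − 28.400° = 61.6°.

61.6°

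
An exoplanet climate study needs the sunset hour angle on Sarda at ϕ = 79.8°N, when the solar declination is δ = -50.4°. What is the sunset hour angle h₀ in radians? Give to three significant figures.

h₀ = 0.00 rad

cos h₀ = −tan ϕ · tan δ = 6.7182 ≥ 1, so the host star never rises (polar night) and h₀ = 0.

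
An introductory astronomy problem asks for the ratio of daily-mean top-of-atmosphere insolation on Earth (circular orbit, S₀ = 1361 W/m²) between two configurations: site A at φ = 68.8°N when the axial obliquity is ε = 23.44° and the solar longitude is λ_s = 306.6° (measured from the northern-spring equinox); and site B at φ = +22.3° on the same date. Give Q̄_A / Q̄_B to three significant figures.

— Configuration A (φ=+68.8°):
Solar declination: sin δ = sin ε · sin λ_s = sin 23.44° × sin 306.6° = -0.31935, so δ = -18.624°.
cos H₀ = −tan(+68.8°) tan(-18.624°) = 0.8688, H₀ = 0.5180 rad.
Bracket: H₀ sin φ sin δ + cos φ cos δ sin H₀ = 0.5180×0.93232×-0.31935 + 0.36162×0.94764×0.49511 = -0.154227 + 0.169667 = 0.015440.
Q̄ = (S₀/π) × [bracket] = (1361/π) × 0.015440 = 6.6889 W/m².
— Configuration B (φ=+22.3°):
cos H₀ = −tan(+22.3°) tan(-18.624°) = 0.1382, H₀ = 1.4321 rad.
Bracket: H₀ sin φ sin δ + cos φ cos δ sin H₀ = 1.4321×0.37946×-0.31935 + 0.92521×0.94764×0.99040 = -0.173543 + 0.868349 = 0.694806.
Q̄ = (S₀/π) × [bracket] = (1361/π) × 0.694806 = 301.00 W/m².
Ratio Q̄_A / Q̄_B = 6.6889 / 301.00 = 0.02222.

Q̄_A / Q̄_B ≈ 0.0222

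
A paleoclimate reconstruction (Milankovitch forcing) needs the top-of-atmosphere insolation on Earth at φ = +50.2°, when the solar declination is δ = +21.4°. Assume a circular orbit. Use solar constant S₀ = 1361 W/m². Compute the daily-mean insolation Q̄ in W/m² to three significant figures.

cos H₀ = −tan(+50.2°) tan(+21.400°) = -0.4704, H₀ = 2.0605 rad.
Bracket: H₀ sin φ sin δ + cos φ cos δ sin H₀ = 2.0605×0.76828×0.36488 + 0.64011×0.93106×0.88247 = 0.577620 + 0.525935 = 1.103555.
Q̄ = (S₀/π) × [bracket] = (1361/π) × 1.103555 = 478.1 W/m².

Q̄ ≈ 478 W/m²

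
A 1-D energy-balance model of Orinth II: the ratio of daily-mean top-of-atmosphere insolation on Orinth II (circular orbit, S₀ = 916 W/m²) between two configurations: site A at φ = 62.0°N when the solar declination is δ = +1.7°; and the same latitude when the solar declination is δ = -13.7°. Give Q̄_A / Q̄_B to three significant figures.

Q̄_A / Q̄_B ≈ 2.90

— Configuration A (φ=+62.0°):
cos H₀ = −tan(+62.0°) tan(+1.700°) = -0.0558, H₀ = 1.6266 rad.
Bracket: H₀ sin φ sin δ + cos φ cos δ sin H₀ = 1.6266×0.88295×0.02967 + 0.46947×0.99956×0.99844 = 0.042612 + 0.468531 = 0.511143.
Q̄ = (S₀/π) × [bracket] = (916/π) × 0.511143 = 149.03 W/m².
— Configuration B (φ=+62.0°):
cos H₀ = −tan(+62.0°) tan(-13.700°) = 0.4585, H₀ = 1.0945 rad.
Bracket: H₀ sin φ sin δ + cos φ cos δ sin H₀ = 1.0945×0.88295×-0.23684 + 0.46947×0.97155×0.88871 = -0.228880 + 0.405353 = 0.176473.
Q̄ = (S₀/π) × [bracket] = (916/π) × 0.176473 = 51.455 W/m².
Ratio Q̄_A / Q̄_B = 149.03 / 51.455 = 2.896.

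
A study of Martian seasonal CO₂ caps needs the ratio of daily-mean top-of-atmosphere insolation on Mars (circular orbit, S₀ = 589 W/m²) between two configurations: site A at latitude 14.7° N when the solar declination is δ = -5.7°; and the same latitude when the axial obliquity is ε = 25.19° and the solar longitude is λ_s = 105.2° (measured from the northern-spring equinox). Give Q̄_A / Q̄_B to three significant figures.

Q̄_A / Q̄_B ≈ 0.878

— Configuration A (φ=+14.7°):
cos H₀ = −tan(+14.7°) tan(-5.700°) = 0.0262, H₀ = 1.5446 rad.
Bracket: H₀ sin φ sin δ + cos φ cos δ sin H₀ = 1.5446×0.25376×-0.09932 + 0.96727×0.99506×0.99966 = -0.038929 + 0.962164 = 0.923235.
Q̄ = (S₀/π) × [bracket] = (589/π) × 0.923235 = 173.09 W/m².
— Configuration B (φ=+14.7°):
Solar declination: sin δ = sin ε · sin λ_s = sin 25.19° × sin 105.2° = 0.41073, so δ = +24.251°.
cos H₀ = −tan(+14.7°) tan(+24.251°) = -0.1182, H₀ = 1.6893 rad.
Bracket: H₀ sin φ sin δ + cos φ cos δ sin H₀ = 1.6893×0.25376×0.41073 + 0.96727×0.91176×0.99299 = 0.176070 + 0.875736 = 1.051806.
Q̄ = (S₀/π) × [bracket] = (589/π) × 1.051806 = 197.20 W/m².
Ratio Q̄_A / Q̄_B = 173.09 / 197.20 = 0.8777.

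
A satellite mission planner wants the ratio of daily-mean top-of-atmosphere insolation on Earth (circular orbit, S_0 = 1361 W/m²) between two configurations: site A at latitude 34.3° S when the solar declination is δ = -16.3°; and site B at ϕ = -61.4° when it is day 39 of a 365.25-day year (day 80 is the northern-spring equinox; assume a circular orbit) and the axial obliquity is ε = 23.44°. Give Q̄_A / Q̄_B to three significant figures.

Q̄_A / Q̄_B ≈ 1.21

— Configuration A (ϕ=-34.3°):
cos h₀ = −tan(-34.3°) tan(-16.300°) = -0.1995, h₀ = 1.7716 rad.
Bracket: h₀ sin ϕ sin δ + cos ϕ cos δ sin h₀ = 1.7716×-0.56353×-0.28067 + 0.82610×0.95981×0.97990 = 0.280207 + 0.776962 = 1.057169.
Q̄ = (S_0/π) × [bracket] = (1361/π) × 1.057169 = 457.99 W/m².
— Configuration B (ϕ=-61.4°):
Solar longitude: L_s = 360° × (39 − 80)/365.25 = -40.411°, i.e. -40.411° + 360° = 319.589°.
sin δ = sin 23.44° × sin 319.589° = -0.25787, so δ = -14.944°.
cos h₀ = −tan(-61.4°) tan(-14.944°) = -0.4895, h₀ = 2.0823 rad.
Bracket: h₀ sin ϕ sin δ + cos ϕ cos δ sin h₀ = 2.0823×-0.87798×-0.25787 + 0.47869×0.96618×0.87199 = 0.471443 + 0.403296 = 0.874739.
Q̄ = (S_0/π) × [bracket] = (1361/π) × 0.874739 = 378.95 W/m².
Ratio Q̄_A / Q̄_B = 457.99 / 378.95 = 1.209.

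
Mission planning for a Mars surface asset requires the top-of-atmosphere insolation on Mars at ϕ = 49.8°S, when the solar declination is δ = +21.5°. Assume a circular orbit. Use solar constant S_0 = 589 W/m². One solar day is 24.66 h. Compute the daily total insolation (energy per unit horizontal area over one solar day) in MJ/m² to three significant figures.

cos h₀ = −tan(-49.8°) tan(+21.500°) = 0.4661, h₀ = 1.0859 rad.
Bracket: h₀ sin ϕ sin δ + cos ϕ cos δ sin h₀ = 1.0859×-0.76380×0.36650 + 0.64546×0.93042×0.88472 = -0.303979 + 0.531318 = 0.227339.
Q̄ = (S_0/π) × [bracket] = (589/π) × 0.227339 = 42.623 W/m².
Daily total = Q̄ × 24.66 h × 3600 s/h = 42.623 × 24.66 × 3600 / 10⁶ = 3.784 MJ/m².

3.78 MJ/m²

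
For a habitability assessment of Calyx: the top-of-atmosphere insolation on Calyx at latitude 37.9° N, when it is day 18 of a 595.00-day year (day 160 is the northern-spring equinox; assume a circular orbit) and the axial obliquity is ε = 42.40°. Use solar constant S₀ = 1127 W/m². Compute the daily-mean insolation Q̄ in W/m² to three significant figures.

Q̄ ≈ 31.7 W/m²

Solar longitude: λ_s = 360° × (18 − 160)/595.00 = -85.916°, i.e. -85.916° + 360° = 274.084°.
sin δ = sin 42.40° × sin 274.084° = -0.67259, so δ = -42.267°.
cos H₀ = −tan(+37.9°) tan(-42.267°) = 0.7075, H₀ = 0.7848 rad.
Bracket: H₀ sin φ sin δ + cos φ cos δ sin H₀ = 0.7848×0.61429×-0.67259 + 0.78908×0.74002×0.70666 = -0.324252 + 0.412643 = 0.088391.
Q̄ = (S₀/π) × [bracket] = (1127/π) × 0.088391 = 31.71 W/m².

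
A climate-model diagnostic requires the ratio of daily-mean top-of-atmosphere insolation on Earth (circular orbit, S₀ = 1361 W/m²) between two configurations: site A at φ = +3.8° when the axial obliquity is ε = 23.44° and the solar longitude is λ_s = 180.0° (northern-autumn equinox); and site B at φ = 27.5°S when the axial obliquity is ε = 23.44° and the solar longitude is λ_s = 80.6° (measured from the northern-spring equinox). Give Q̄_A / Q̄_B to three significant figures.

Q̄_A / Q̄_B ≈ 1.81

— Configuration A (φ=+3.8°):
Solar declination: sin δ = sin ε · sin λ_s = sin 23.44° × sin 180.0° = 0.00000, so δ = +0.000°.
cos H₀ = −tan(+3.8°) tan(+0.000°) = -0.0000, H₀ = 1.5708 rad.
Bracket: H₀ sin φ sin δ + cos φ cos δ sin H₀ = 1.5708×0.06627×0.00000 + 0.99780×1.00000×1.00000 = 0.000000 + 0.997800 = 0.997800.
Q̄ = (S₀/π) × [bracket] = (1361/π) × 0.997800 = 432.27 W/m².
— Configuration B (φ=-27.5°):
Solar declination: sin δ = sin ε · sin λ_s = sin 23.44° × sin 80.6° = 0.39245, so δ = +23.107°.
cos H₀ = −tan(-27.5°) tan(+23.107°) = 0.2221, H₀ = 1.3468 rad.
Bracket: H₀ sin φ sin δ + cos φ cos δ sin H₀ = 1.3468×-0.46175×0.39245 + 0.88701×0.91977×0.97502 = -0.244059 + 0.795465 = 0.551406.
Q̄ = (S₀/π) × [bracket] = (1361/π) × 0.551406 = 238.88 W/m².
Ratio Q̄_A / Q̄_B = 432.27 / 238.88 = 1.810.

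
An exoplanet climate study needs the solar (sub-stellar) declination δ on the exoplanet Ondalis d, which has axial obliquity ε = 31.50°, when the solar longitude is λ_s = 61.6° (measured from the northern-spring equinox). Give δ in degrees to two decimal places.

sin δ = sin ε · sin λ_s = sin 31.50° × sin 61.6° = 0.459615.
δ = arcsin(0.459615) = +27.36°.

δ = +27.36°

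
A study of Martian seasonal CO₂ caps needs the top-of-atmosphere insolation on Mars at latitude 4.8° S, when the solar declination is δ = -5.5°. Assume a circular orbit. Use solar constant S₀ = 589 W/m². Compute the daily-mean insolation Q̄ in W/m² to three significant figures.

cos H₀ = −tan(-4.8°) tan(-5.500°) = -0.0081, H₀ = 1.5789 rad.
Bracket: H₀ sin φ sin δ + cos φ cos δ sin H₀ = 1.5789×-0.08368×-0.09585 + 0.99649×0.99540×0.99997 = 0.012664 + 0.991876 = 1.004540.
Q̄ = (S₀/π) × [bracket] = (589/π) × 1.004540 = 188.3 W/m².

Q̄ ≈ 188 W/m²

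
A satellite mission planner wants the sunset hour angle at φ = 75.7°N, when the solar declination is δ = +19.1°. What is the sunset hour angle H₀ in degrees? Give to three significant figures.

H₀ = 180°

Sunrise equation: cos H₀ = −tan φ · tan δ = -1.3585 ≤ −1, so the Sun never sets (polar day) and H₀ = π.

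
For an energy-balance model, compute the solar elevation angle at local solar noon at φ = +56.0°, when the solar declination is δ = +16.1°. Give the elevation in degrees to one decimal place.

50.1°

At local noon the hour angle is zero, so the zenith angle equals |φ − δ| = |+56.0° − (+16.100°)| = 39.900°.
Elevation = 90° − 39.900° = 50.1°.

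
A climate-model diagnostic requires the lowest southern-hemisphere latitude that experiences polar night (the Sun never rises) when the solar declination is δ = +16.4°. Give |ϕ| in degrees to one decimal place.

Polar night requires cos h₀ = −tan ϕ tan δ ≥ 1, i.e. tan ϕ tan δ ≤ −1.
The boundary is |tan ϕ| · |tan δ| = 1, so |ϕ| = 90° − |δ| = 90° − 16.4° = 73.6° in the southern hemisphere.

|ϕ| = 73.6°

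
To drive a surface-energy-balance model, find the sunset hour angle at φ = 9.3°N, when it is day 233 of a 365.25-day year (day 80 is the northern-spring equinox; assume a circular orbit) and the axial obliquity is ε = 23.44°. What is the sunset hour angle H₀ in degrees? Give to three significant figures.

Solar longitude: λ_s = 360° × (233 − 80)/365.25 = 150.801°.
sin δ = sin 23.44° × sin 150.801° = 0.19406, so δ = +11.190°.
cos H₀ = −tan φ · tan δ = −tan(+9.3°) × tan(+11.190°) = -0.0324, so H₀ = 1.6032 rad = 91.86°.

H₀ = 91.9°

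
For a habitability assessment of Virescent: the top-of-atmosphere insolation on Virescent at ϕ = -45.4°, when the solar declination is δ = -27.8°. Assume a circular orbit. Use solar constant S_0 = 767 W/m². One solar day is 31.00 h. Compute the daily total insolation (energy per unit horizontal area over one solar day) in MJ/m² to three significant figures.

33.6 MJ/m²

cos h₀ = −tan(-45.4°) tan(-27.800°) = -0.5347, h₀ = 2.1349 rad.
Bracket: h₀ sin ϕ sin δ + cos ϕ cos δ sin h₀ = 2.1349×-0.71203×-0.46639 + 0.70215×0.88458×0.84507 = 0.708965 + 0.524880 = 1.233845.
Q̄ = (S_0/π) × [bracket] = (767/π) × 1.233845 = 301.24 W/m².
Daily total = Q̄ × 31.00 h × 3600 s/h = 301.24 × 31.00 × 3600 / 10⁶ = 33.62 MJ/m².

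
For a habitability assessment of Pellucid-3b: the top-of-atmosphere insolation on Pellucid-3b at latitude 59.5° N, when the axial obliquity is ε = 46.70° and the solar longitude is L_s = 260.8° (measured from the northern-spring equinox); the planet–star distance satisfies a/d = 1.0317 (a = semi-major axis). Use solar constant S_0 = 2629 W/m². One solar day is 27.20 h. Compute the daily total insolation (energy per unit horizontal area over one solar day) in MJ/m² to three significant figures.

0.00 MJ/m²

Solar declination: sin δ = sin ε · sin L_s = sin 46.70° × sin 260.8° = -0.71841, so δ = -45.923°.
cos h₀ = −tan(+59.5°) tan(-45.923°) = 1.7533 ≥ 1 ⇒ polar night, h₀ = 0 and Q̄ = 0.
Inverse-square distance factor (a/d)² = 1.0317² = 1.064405.
Daily total = Q̄ × 27.20 h × 3600 s/h = 0.00 MJ/m².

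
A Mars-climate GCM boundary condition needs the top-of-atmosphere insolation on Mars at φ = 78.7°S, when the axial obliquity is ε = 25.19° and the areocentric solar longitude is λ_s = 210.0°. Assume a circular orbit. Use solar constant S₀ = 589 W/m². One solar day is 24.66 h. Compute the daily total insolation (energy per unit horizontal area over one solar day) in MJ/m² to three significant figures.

10.9 MJ/m²

sin δ = sin 25.19° × sin 210.0° = -0.21281, so δ = -12.287°.
cos H₀ = −tan(-78.7°) tan(-12.287°) = -1.0900 ≤ −1 ⇒ polar day, H₀ = π.
Bracket: H₀ sin φ sin δ + cos φ cos δ sin H₀ = 3.1416×-0.98061×-0.21281 + 0.19595×0.97709×0.00000 = 0.655600 + 0.000000 = 0.655600.
Q̄ = (S₀/π) × [bracket] = (589/π) × 0.655600 = 122.91 W/m².
Daily total = Q̄ × 24.66 h × 3600 s/h = 122.91 × 24.66 × 3600 / 10⁶ = 10.91 MJ/m².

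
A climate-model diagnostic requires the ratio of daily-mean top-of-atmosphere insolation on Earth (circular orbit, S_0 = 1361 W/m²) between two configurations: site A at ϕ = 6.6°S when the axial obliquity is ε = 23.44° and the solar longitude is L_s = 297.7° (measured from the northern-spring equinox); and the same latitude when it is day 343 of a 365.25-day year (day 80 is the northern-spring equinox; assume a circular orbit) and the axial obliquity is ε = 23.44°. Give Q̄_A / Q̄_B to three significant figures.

Q̄_A / Q̄_B ≈ 1.01

— Configuration A (ϕ=-6.6°):
Solar declination: sin δ = sin ε · sin L_s = sin 23.44° × sin 297.7° = -0.35220, so δ = -20.622°.
cos h₀ = −tan(-6.6°) tan(-20.622°) = -0.0435, h₀ = 1.6144 rad.
Bracket: h₀ sin ϕ sin δ + cos ϕ cos δ sin h₀ = 1.6144×-0.11494×-0.35220 + 0.99337×0.93592×0.99905 = 0.065354 + 0.928832 = 0.994186.
Q̄ = (S_0/π) × [bracket] = (1361/π) × 0.994186 = 430.70 W/m².
— Configuration B (ϕ=-6.6°):
Solar longitude: L_s = 360° × (343 − 80)/365.25 = 259.220°.
sin δ = sin 23.44° × sin 259.220° = -0.39077, so δ = -23.002°.
cos h₀ = −tan(-6.6°) tan(-23.002°) = -0.0491, h₀ = 1.6199 rad.
Bracket: h₀ sin ϕ sin δ + cos ϕ cos δ sin h₀ = 1.6199×-0.11494×-0.39077 + 0.99337×0.92049×0.99879 = 0.072758 + 0.913281 = 0.986039.
Q̄ = (S_0/π) × [bracket] = (1361/π) × 0.986039 = 427.17 W/m².
Ratio Q̄_A / Q̄_B = 430.70 / 427.17 = 1.008.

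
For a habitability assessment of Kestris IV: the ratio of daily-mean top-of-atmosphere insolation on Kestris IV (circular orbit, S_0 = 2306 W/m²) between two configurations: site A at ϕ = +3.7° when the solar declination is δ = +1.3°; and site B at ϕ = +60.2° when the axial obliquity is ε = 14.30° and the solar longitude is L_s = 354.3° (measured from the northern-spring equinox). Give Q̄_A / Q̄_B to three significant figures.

— Configuration A (ϕ=+3.7°):
cos h₀ = −tan(+3.7°) tan(+1.300°) = -0.0015, h₀ = 1.5723 rad.
Bracket: h₀ sin ϕ sin δ + cos ϕ cos δ sin h₀ = 1.5723×0.06453×0.02269 + 0.99792×0.99974×1.00000 = 0.002302 + 0.997661 = 0.999963.
Q̄ = (S_0/π) × [bracket] = (2306/π) × 0.999963 = 734.00 W/m².
— Configuration B (ϕ=+60.2°):
Solar declination: sin δ = sin ε · sin L_s = sin 14.30° × sin 354.3° = -0.02453, so δ = -1.406°.
cos h₀ = −tan(+60.2°) tan(-1.406°) = 0.0428, h₀ = 1.5279 rad.
Bracket: h₀ sin ϕ sin δ + cos ϕ cos δ sin h₀ = 1.5279×0.86777×-0.02453 + 0.49697×0.99970×0.99908 = -0.032523 + 0.496364 = 0.463841.
Q̄ = (S_0/π) × [bracket] = (2306/π) × 0.463841 = 340.47 W/m².
Ratio Q̄_A / Q̄_B = 734.00 / 340.47 = 2.156.

Q̄_A / Q̄_B ≈ 2.16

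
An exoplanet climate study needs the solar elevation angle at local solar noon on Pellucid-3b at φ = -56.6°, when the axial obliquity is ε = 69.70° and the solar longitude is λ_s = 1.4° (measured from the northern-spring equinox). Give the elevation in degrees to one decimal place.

32.1°

Solar declination: sin δ = sin ε · sin λ_s = sin 69.70° × sin 1.4° = 0.02291, so δ = +1.313°.
At local noon the hour angle is zero, so the zenith angle equals |φ − δ| = |-56.6° − (+1.313°)| = 57.913°.
Elevation = 90° − 57.913° = 32.1°.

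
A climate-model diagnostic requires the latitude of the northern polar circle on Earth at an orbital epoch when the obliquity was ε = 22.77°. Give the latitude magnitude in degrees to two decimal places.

The polar circle is the lowest latitude that experiences at least one full rotation of continuous daylight at the northern-summer solstice; it lies at |φ| = 90° − ε = 90° − 22.77° = 67.23°.

67.23°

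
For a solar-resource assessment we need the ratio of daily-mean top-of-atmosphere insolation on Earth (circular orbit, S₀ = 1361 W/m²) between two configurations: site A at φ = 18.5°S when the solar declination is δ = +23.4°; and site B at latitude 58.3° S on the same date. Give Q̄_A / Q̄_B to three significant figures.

Q̄_A / Q̄_B ≈ 9.01

— Configuration A (φ=-18.5°):
cos H₀ = −tan(-18.5°) tan(+23.400°) = 0.1448, H₀ = 1.4255 rad.
Bracket: H₀ sin φ sin δ + cos φ cos δ sin H₀ = 1.4255×-0.31730×0.39715 + 0.94832×0.91775×0.98946 = -0.179635 + 0.861148 = 0.681513.
Q̄ = (S₀/π) × [bracket] = (1361/π) × 0.681513 = 295.24 W/m².
— Configuration B (φ=-58.3°):
cos H₀ = −tan(-58.3°) tan(+23.400°) = 0.7007, H₀ = 0.7945 rad.
Bracket: H₀ sin φ sin δ + cos φ cos δ sin H₀ = 0.7945×-0.85081×0.39715 + 0.52547×0.91775×0.71349 = -0.268461 + 0.344081 = 0.075620.
Q̄ = (S₀/π) × [bracket] = (1361/π) × 0.075620 = 32.760 W/m².
Ratio Q̄_A / Q̄_B = 295.24 / 32.760 = 9.012.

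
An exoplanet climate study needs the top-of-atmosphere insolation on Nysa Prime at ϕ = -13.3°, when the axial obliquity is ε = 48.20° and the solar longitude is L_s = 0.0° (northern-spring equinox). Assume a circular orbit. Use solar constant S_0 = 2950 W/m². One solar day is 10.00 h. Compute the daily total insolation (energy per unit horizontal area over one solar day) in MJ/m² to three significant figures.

32.9 MJ/m²

Solar declination: sin δ = sin ε · sin L_s = sin 48.20° × sin 0.0° = 0.00000, so δ = +0.000°.
cos h₀ = −tan(-13.3°) tan(+0.000°) = 0.0000, h₀ = 1.5708 rad.
Bracket: h₀ sin ϕ sin δ + cos ϕ cos δ sin h₀ = 1.5708×-0.23005×0.00000 + 0.97318×1.00000×1.00000 = -0.000000 + 0.973180 = 0.973180.
Q̄ = (S_0/π) × [bracket] = (2950/π) × 0.973180 = 913.83 W/m².
Daily total = Q̄ × 10.00 h × 3600 s/h = 913.83 × 10.00 × 3600 / 10⁶ = 32.90 MJ/m².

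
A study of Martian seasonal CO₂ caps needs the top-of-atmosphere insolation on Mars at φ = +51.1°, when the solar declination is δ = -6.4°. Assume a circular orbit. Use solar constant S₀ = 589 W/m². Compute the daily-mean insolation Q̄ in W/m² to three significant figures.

Q̄ ≈ 92.6 W/m²

cos H₀ = −tan(+51.1°) tan(-6.400°) = 0.1390, H₀ = 1.4313 rad.
Bracket: H₀ sin φ sin δ + cos φ cos δ sin H₀ = 1.4313×0.77824×-0.11147 + 0.62796×0.99377×0.99029 = -0.124166 + 0.617988 = 0.493822.
Q̄ = (S₀/π) × [bracket] = (589/π) × 0.493822 = 92.58 W/m².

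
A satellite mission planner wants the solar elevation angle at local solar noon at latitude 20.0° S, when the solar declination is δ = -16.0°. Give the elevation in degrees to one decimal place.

At local noon the hour angle is zero, so the zenith angle equals |ϕ − δ| = |-20.0° − (-16.000°)| = 4.000°.
Elevation = 90° − 4.000° = 86.0°.

86.0°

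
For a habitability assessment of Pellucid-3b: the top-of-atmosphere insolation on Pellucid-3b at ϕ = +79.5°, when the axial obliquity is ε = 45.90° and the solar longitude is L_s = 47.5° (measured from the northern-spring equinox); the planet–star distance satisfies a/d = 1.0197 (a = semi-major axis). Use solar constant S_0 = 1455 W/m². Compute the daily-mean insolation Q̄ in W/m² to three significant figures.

Q̄ ≈ 788 W/m²

Solar declination: sin δ = sin ε · sin L_s = sin 45.90° × sin 47.5° = 0.52946, so δ = +31.969°.
cos h₀ = −tan(+79.5°) tan(+31.969°) = -3.3674 ≤ −1 ⇒ polar day, h₀ = π.
Bracket: h₀ sin ϕ sin δ + cos ϕ cos δ sin h₀ = 3.1416×0.98325×0.52946 + 0.18224×0.84834×0.00000 = 1.635490 + 0.000000 = 1.635490.
Inverse-square distance factor (a/d)² = 1.0197² = 1.039788.
Q̄ = (S_0/π) × 1.039788 × [bracket] = (1455/π) × 1.039788 × 1.635490 = 787.6 W/m².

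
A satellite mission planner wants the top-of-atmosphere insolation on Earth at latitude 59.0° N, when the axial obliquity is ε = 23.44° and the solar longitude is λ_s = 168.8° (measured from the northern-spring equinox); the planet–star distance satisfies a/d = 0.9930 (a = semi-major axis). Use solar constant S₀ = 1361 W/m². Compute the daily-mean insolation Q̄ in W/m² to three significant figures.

Q̄ ≈ 266 W/m²

Solar declination: sin δ = sin ε · sin λ_s = sin 23.44° × sin 168.8° = 0.07726, so δ = +4.431°.
cos H₀ = −tan(+59.0°) tan(+4.431°) = -0.1290, H₀ = 1.7001 rad.
Bracket: H₀ sin φ sin δ + cos φ cos δ sin H₀ = 1.7001×0.85717×0.07726 + 0.51504×0.99701×0.99165 = 0.112589 + 0.509212 = 0.621801.
Inverse-square distance factor (a/d)² = 0.9930² = 0.986049.
Q̄ = (S₀/π) × 0.986049 × [bracket] = (1361/π) × 0.986049 × 0.621801 = 265.6 W/m².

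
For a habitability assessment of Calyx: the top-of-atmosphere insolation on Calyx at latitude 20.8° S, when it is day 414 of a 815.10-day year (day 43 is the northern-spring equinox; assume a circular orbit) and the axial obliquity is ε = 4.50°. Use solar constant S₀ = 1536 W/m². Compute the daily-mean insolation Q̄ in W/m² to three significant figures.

Solar longitude: λ_s = 360° × (414 − 43)/815.10 = 163.857°.
sin δ = sin 4.50° × sin 163.857° = 0.02181, so δ = +1.250°.
cos H₀ = −tan(-20.8°) tan(+1.250°) = 0.0083, H₀ = 1.5625 rad.
Bracket: H₀ sin φ sin δ + cos φ cos δ sin H₀ = 1.5625×-0.35511×0.02181 + 0.93483×0.99976×0.99997 = -0.012101 + 0.934578 = 0.922477.
Q̄ = (S₀/π) × [bracket] = (1536/π) × 0.922477 = 451.0 W/m².

Q̄ ≈ 451 W/m²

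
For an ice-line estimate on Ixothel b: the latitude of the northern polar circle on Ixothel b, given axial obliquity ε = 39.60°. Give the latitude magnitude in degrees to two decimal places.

50.40°

The polar circle is the lowest latitude that experiences at least one full rotation of continuous daylight at the northern-summer solstice; it lies at |φ| = 90° − ε = 90° − 39.60° = 50.40°.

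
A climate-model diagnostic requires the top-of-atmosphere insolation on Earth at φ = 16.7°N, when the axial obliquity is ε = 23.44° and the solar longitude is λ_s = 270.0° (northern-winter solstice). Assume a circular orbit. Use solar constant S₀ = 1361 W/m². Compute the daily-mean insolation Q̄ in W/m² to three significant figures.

Solar declination: sin δ = sin ε · sin λ_s = sin 23.44° × sin 270.0° = -0.39779, so δ = -23.440°.
cos H₀ = −tan(+16.7°) tan(-23.440°) = 0.1301, H₀ = 1.4404 rad.
Bracket: H₀ sin φ sin δ + cos φ cos δ sin H₀ = 1.4404×0.28736×-0.39779 + 0.95782×0.91748×0.99150 = -0.164651 + 0.871311 = 0.706660.
Q̄ = (S₀/π) × [bracket] = (1361/π) × 0.706660 = 306.1 W/m².

Q̄ ≈ 306 W/m²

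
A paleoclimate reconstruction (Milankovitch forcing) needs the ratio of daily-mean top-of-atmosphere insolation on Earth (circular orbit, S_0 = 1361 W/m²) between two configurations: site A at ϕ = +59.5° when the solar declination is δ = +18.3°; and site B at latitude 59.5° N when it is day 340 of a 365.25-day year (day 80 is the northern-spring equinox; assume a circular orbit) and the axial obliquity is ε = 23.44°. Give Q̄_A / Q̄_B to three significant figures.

Q̄_A / Q̄_B ≈ 14.2

— Configuration A (ϕ=+59.5°):
cos h₀ = −tan(+59.5°) tan(+18.300°) = -0.5614, h₀ = 2.1669 rad.
Bracket: h₀ sin ϕ sin δ + cos ϕ cos δ sin h₀ = 2.1669×0.86163×0.31399 + 0.50754×0.94943×0.82751 = 0.586240 + 0.398755 = 0.984995.
Q̄ = (S_0/π) × [bracket] = (1361/π) × 0.984995 = 426.72 W/m².
— Configuration B (ϕ=+59.5°):
Solar longitude: L_s = 360° × (340 − 80)/365.25 = 256.263°.
sin δ = sin 23.44° × sin 256.263° = -0.38641, so δ = -22.731°.
cos h₀ = −tan(+59.5°) tan(-22.731°) = 0.7112, h₀ = 0.7795 rad.
Bracket: h₀ sin ϕ sin δ + cos ϕ cos δ sin h₀ = 0.7795×0.86163×-0.38641 + 0.50754×0.92233×0.70295 = -0.259529 + 0.329065 = 0.069536.
Q̄ = (S_0/π) × [bracket] = (1361/π) × 0.069536 = 30.124 W/m².
Ratio Q̄_A / Q̄_B = 426.72 / 30.124 = 14.17.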